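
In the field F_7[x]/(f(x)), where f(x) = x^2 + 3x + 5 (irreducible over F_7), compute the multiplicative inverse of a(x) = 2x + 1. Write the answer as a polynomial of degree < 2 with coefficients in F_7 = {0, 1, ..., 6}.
a(x)^(-1) ≡ 5x + 2 (mod f(x))

Since f is irreducible over F_7, F_7[x]/(f) is a field and a(x) ≠ 0 has an inverse. Apply the extended Euclidean algorithm to f(x) and a(x) in F_7[x]: f(x) = (4x + 3)·a(x) + (2). The last nonzero remainder is the constant 2 = gcd(f, a) in F_7. Back-substituting through the division chain expresses 2 = s(x)·a(x) + t(x)·f(x) with s(x) ≡ 3x + 4 (mod f), so (3x + 4)·a(x) ≡ 2 (mod f). Multiplying by 2^(-1) ≡ 4 in F_7 gives a(x)^(-1) ≡ 4·(3x + 4) ≡ 5x + 2 (mod f). Check: (2x + 1)·(5x + 2) = 3x^2 + 2x + 2 ≡ 1 (mod x^2 + 3x + 5).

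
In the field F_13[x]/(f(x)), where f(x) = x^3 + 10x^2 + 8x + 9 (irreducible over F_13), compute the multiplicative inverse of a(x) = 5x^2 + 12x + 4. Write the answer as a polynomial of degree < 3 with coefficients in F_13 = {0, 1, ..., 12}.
a(x)^(-1) ≡ 6x^2 + 11x + 1 (mod f(x))

Since f is irreducible over F_13, F_13[x]/(f) is a field and a(x) ≠ 0 has an inverse. Apply the extended Euclidean algorithm to f(x) and a(x) in F_13[x]: f(x) = (8x + 1)·a(x) + (3x + 5);  a(x) = (6x + 7)·(3x + 5) + (8). The last nonzero remainder is the constant 8 = gcd(f, a) in F_13. Back-substituting through the division chain expresses 8 = s(x)·a(x) + t(x)·f(x) with s(x) ≡ 9x^2 + 10x + 8 (mod f), so (9x^2 + 10x + 8)·a(x) ≡ 8 (mod f). Multiplying by 8^(-1) ≡ 5 in F_13 gives a(x)^(-1) ≡ 5·(9x^2 + 10x + 8) ≡ 6x^2 + 11x + 1 (mod f). Check: (5x^2 + 12x + 4)·(6x^2 + 11x + 1) = 4x^4 + 10x^3 + 5x^2 + 4x + 4 ≡ 1 (mod x^3 + 10x^2 + 8x + 9).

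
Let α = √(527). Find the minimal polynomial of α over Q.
m_α(x) = x^2 - 527

α satisfies α^2 - 527 = 0, so x^2 - 527 annihilates α. Since d = 527 is squarefree and ≠ 1, it is not a perfect square in Q, so x^2 - 527 has no rational root and is therefore irreducible over Q (a degree-2 polynomial over a field is irreducible iff it has no root). Hence m_α(x) = x^2 - 527.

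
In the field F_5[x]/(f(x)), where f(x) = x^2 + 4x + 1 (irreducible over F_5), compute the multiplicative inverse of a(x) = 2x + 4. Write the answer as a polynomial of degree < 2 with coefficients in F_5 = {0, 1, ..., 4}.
a(x)^(-1) ≡ x + 2 (mod f(x))

Since f is irreducible over F_5, F_5[x]/(f) is a field and a(x) ≠ 0 has an inverse. Apply the extended Euclidean algorithm to f(x) and a(x) in F_5[x]: f(x) = (3x + 1)·a(x) + (2). The last nonzero remainder is the constant 2 = gcd(f, a) in F_5. Back-substituting through the division chain expresses 2 = s(x)·a(x) + t(x)·f(x) with s(x) ≡ 2x + 4 (mod f), so (2x + 4)·a(x) ≡ 2 (mod f). Multiplying by 2^(-1) ≡ 3 in F_5 gives a(x)^(-1) ≡ 3·(2x + 4) ≡ x + 2 (mod f). Check: (2x + 4)·(x + 2) = 2x^2 + 3x + 3 ≡ 1 (mod x^2 + 4x + 1).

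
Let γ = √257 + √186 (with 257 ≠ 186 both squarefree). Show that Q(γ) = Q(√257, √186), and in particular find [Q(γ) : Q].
[Q(γ) : Q] = 4 (equivalently, Q(γ) = Q(√257, √186))

Obviously Q(γ) ⊆ Q(√257, √186), and [Q(√257, √186):Q] = 4 (since 257, 186 are distinct squarefree integers > 1 with 47802 not a perfect square). To show equality we compute the minimal polynomial of γ. From γ = √257 + √186: γ^2 = 257 + 2√(47802) + 186 = 443 + 2√(47802), so γ^2 - 443 = 2√(47802); squaring, (γ^2 - 443)^2 = 4·47802, i.e. γ^4 - 886γ^2 + 196249 - 191208 = 0, i.e. γ^4 - 886γ^2 + 5041 = 0. So γ is a root of x^4 - 886x^2 + 5041. This polynomial is irreducible over Q: it has no rational root (each ±√257 ± √186 is irrational), and any factorization into two quadratics over Q would force √(47802) ∈ Q (pairing opposite roots) or √257, √186 ∈ Q (other pairings), all impossible. Hence [Q(γ):Q] = 4 = [Q(√257, √186):Q], so Q(γ) = Q(√257, √186).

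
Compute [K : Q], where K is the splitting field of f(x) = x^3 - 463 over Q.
[K : Q] = 6

The roots of x^3 - 463 are ∛463, ω∛463, ω^2∛463 where ω = e^(2πi/3) is a primitive cube root of unity, so K = Q(∛463, ω). Now [Q(∛463):Q] = 3 (since 463 is not a perfect cube, x^3 - 463 is irreducible) and [Q(ω):Q] = 2. Both 2 and 3 divide [K:Q], and [K:Q] ≤ 3·2 = 6, so [K:Q] = 6. (Equivalently: Q(∛463) ⊂ R but ω ∉ R, so [K : Q(∛463)] = 2.)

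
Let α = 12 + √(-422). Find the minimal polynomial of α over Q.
m_α(x) = x^2 - 24x + 566

From α - 12 = √(-422), squaring gives (α - 12)^2 = -422, i.e. α^2 - 24α + 144 = -422, so α^2 - 24α + 566 = 0. The discriminant of x^2 - 24x + 566 is (-24)^2 - 4·(566) = 576 - 2264 = -1688, and 4·(-422) is not a perfect square in Q since -422 is squarefree and ≠ 1. Hence x^2 - 24x + 566 is irreducible over Q and is the minimal polynomial of α.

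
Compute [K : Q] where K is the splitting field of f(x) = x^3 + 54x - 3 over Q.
[K : Q] = 6

By the rational root test, any rational root of the monic integer polynomial f(x) = x^3 + 54x - 3 must be an integer dividing the constant term -3, i.e. one of ±{1, 3}. Evaluating: f(1) = 52, f(-1) = -58, f(3) = 186, f(-3) = -192; none is 0, so f has no rational root and is therefore irreducible over Q (a cubic with no linear factor over a field is irreducible). For an irreducible cubic, the Galois group is A_3 or S_3 according as the discriminant disc(f) = -4a^3 - 27b^2 = -4·(54)^3 - 27·(-3)^2 = -630099 is or is not a square in Q. Here disc(f) = -630099 is not a perfect square in Q, so the Galois group of f over Q is not contained in A_3 and must be all of S_3. The splitting field has degree |S_3| = 6 over Q, so [K : Q] = 6.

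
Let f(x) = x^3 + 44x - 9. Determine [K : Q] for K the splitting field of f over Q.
[K : Q] = 6

By the rational root test, any rational root of the monic integer polynomial f(x) = x^3 + 44x - 9 must be an integer dividing the constant term -9, i.e. one of ±{1, 3, 9}. Evaluating: f(1) = 36, f(-1) = -54, f(3) = 150, f(-3) = -168, f(9) = 1116, f(-9) = -1134; none is 0, so f has no rational root and is therefore irreducible over Q (a cubic with no linear factor over a field is irreducible). For an irreducible cubic, the Galois group is A_3 or S_3 according as the discriminant disc(f) = -4a^3 - 27b^2 = -4·(44)^3 - 27·(-9)^2 = -342923 is or is not a square in Q. Here disc(f) = -342923 is not a perfect square in Q, so the Galois group of f over Q is not contained in A_3 and must be all of S_3. The splitting field has degree |S_3| = 6 over Q, so [K : Q] = 6.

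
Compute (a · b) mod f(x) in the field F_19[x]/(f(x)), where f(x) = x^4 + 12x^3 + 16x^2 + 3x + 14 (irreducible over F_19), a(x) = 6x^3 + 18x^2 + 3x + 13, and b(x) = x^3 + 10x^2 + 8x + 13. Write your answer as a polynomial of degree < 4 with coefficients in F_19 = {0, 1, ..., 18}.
a · b ≡ 3x^3 + 3x + 9 (mod f(x))

Multiply in F_19[x]: a(x)·b(x) = (6x^3 + 18x^2 + 3x + 13)·(x^3 + 10x^2 + 8x + 13) = 6x^6 + 2x^5 + 3x^4 + 18x^3 + 8x^2 + 10x + 17. This has degree ≥ 4, so divide by f(x) over F_19: 6x^6 + 2x^5 + 3x^4 + 18x^3 + 8x^2 + 10x + 17 = (6x^2 + 6x + 6)·(x^4 + 12x^3 + 16x^2 + 3x + 14) + (3x^3 + 3x + 9). Hence a·b ≡ 3x^3 + 3x + 9 (mod f). (F_19[x]/(f) is a field with 19^4 = 130321 elements since f is irreducible of degree 4.)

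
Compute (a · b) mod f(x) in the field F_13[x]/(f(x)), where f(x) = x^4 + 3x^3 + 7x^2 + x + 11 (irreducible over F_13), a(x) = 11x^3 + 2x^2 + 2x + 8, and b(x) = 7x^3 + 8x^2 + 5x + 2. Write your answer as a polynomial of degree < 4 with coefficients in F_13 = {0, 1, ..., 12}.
a · b ≡ 11x^2 + 9x + 12 (mod f(x))

Multiply in F_13[x]: a(x)·b(x) = (11x^3 + 2x^2 + 2x + 8)·(7x^3 + 8x^2 + 5x + 2) = 12x^6 + 11x^5 + 7x^4 + 5x + 3. This has degree ≥ 4, so divide by f(x) over F_13: 12x^6 + 11x^5 + 7x^4 + 5x + 3 = (12x^2 + x + 11)·(x^4 + 3x^3 + 7x^2 + x + 11) + (11x^2 + 9x + 12). Hence a·b ≡ 11x^2 + 9x + 12 (mod f). (F_13[x]/(f) is a field with 13^4 = 28561 elements since f is irreducible of degree 4.)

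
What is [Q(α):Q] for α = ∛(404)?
[Q(α):Q] = 3

The minimal polynomial of α is x^3 - 404, irreducible over Q since 404 is not a perfect cube (so x^3 - 404 has no rational root). Hence [Q(α):Q] = deg(m_α) = 3.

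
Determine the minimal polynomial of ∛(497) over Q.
m_α(x) = x^3 - 497

α satisfies α^3 = 497, so x^3 - 497 annihilates α. By the rational root test, a rational root p/q (in lowest terms) of x^3 - 497 would satisfy p^3 = 497 q^3, forcing q = 1 and p^3 = 497; but 497 is not a perfect cube, contradiction. A monic cubic over Q with no rational root is irreducible (any nontrivial factorization would include a linear factor). Hence x^3 - 497 is the minimal polynomial of α, and in particular [Q(α):Q] = 3.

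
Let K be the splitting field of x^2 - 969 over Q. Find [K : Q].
[K : Q] = 2

f(x) = x^2 - 969 factors as (x - √969)(x + √969). The splitting field is K = Q(√969). Since 969 is squarefree and > 1, it is not a perfect square, so x^2 - 969 is irreducible over Q and [Q(√969) : Q] = 2. Hence [K : Q] = 2.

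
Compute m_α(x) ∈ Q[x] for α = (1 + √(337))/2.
m_α(x) = x^2 - x - 84

From 2α - 1 = √(337), squaring gives (2α - 1)^2 = 337, i.e. 4α^2 - 4α + 1 = 337, so α^2 - α + (1 - 337)/4 = 0. Since 337 ≡ 1 (mod 4), (1 - 337)/4 = -84 ∈ Z. The polynomial x^2 - x - 84 has discriminant 1 - 4·(-84) = 337, which is not a perfect square in Q (d = 337 is squarefree and ≠ 1), so x^2 - x - 84 is irreducible over Q. It is the minimal polynomial of α.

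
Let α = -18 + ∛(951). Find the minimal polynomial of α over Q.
m_α(x) = x^3 + 54x^2 + 972x + 4881

Set β = α + 18 = ∛(951), so β^3 = 951. Then (α + 18)^3 - 951 = 0, i.e. α is a root of g(x) = (x + 18)^3 - 951 = x^3 + 54x^2 + 972x + 4881. Since g(x) = h(x + 18) where h(x) = x^3 - 951, and h is irreducible over Q (because 951 is not a perfect cube, so h has no rational root, and a monic cubic with no rational root is irreducible), g is also irreducible (irreducibility is preserved under the substitution x → x + 18). Hence m_α(x) = x^3 + 54x^2 + 972x + 4881.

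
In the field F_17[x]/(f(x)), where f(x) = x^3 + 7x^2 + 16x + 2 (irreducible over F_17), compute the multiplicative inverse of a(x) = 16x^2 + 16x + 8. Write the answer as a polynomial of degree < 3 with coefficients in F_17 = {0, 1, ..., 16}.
a(x)^(-1) ≡ 3x^2 + 7x + 5 (mod f(x))

Since f is irreducible over F_17, F_17[x]/(f) is a field and a(x) ≠ 0 has an inverse. Apply the extended Euclidean algorithm to f(x) and a(x) in F_17[x]: f(x) = (16x + 11)·a(x) + (x + 16);  a(x) = (16x + 15)·(x + 16) + (6). The last nonzero remainder is the constant 6 = gcd(f, a) in F_17. Back-substituting through the division chain expresses 6 = s(x)·a(x) + t(x)·f(x) with s(x) ≡ x^2 + 8x + 13 (mod f), so (x^2 + 8x + 13)·a(x) ≡ 6 (mod f). Multiplying by 6^(-1) ≡ 3 in F_17 gives a(x)^(-1) ≡ 3·(x^2 + 8x + 13) ≡ 3x^2 + 7x + 5 (mod f). Check: (16x^2 + 16x + 8)·(3x^2 + 7x + 5) = 14x^4 + 7x^3 + 12x^2 + 6 ≡ 1 (mod x^3 + 7x^2 + 16x + 2).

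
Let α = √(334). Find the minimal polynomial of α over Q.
m_α(x) = x^2 - 334

α satisfies α^2 - 334 = 0, so x^2 - 334 annihilates α. Since d = 334 is squarefree and ≠ 1, it is not a perfect square in Q, so x^2 - 334 has no rational root and is therefore irreducible over Q (a degree-2 polynomial over a field is irreducible iff it has no root). Hence m_α(x) = x^2 - 334.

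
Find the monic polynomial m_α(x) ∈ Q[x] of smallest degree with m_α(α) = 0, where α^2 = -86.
m_α(x) = x^2 + 86

α satisfies α^2 + 86 = 0, so x^2 + 86 annihilates α. Since d = -86 is squarefree and ≠ 1, it is not a perfect square in Q, so x^2 + 86 has no rational root and is therefore irreducible over Q (a degree-2 polynomial over a field is irreducible iff it has no root). Hence m_α(x) = x^2 + 86.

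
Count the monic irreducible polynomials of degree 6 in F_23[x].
There are 24670536 monic irreducible polynomials of degree 6 over F_23

Each element of F_{23^6} that lies in no proper subfield is a root of exactly one monic irreducible of degree 6 over F_23, and each such polynomial has 6 distinct roots in F_{23^6}. By Möbius inversion the count is N_23(6) = (1/6) Σ_{d|6} μ(6/d) · 23^d = (1/6)(μ(6)·23^1 + μ(3)·23^2 + μ(2)·23^3 + μ(1)·23^6) = 148023216/6 = 24670536.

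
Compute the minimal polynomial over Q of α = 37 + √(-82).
m_α(x) = x^2 - 74x + 1451

From α - 37 = √(-82), squaring gives (α - 37)^2 = -82, i.e. α^2 - 74α + 1369 = -82, so α^2 - 74α + 1451 = 0. The discriminant of x^2 - 74x + 1451 is (-74)^2 - 4·(1451) = 5476 - 5804 = -328, and 4·(-82) is not a perfect square in Q since -82 is squarefree and ≠ 1. Hence x^2 - 74x + 1451 is irreducible over Q and is the minimal polynomial of α.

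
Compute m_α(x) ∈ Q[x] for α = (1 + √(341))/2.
m_α(x) = x^2 - x - 85

From 2α - 1 = √(341), squaring gives (2α - 1)^2 = 341, i.e. 4α^2 - 4α + 1 = 341, so α^2 - α + (1 - 341)/4 = 0. Since 341 ≡ 1 (mod 4), (1 - 341)/4 = -85 ∈ Z. The polynomial x^2 - x - 85 has discriminant 1 - 4·(-85) = 341, which is not a perfect square in Q (d = 341 is squarefree and ≠ 1), so x^2 - x - 85 is irreducible over Q. It is the minimal polynomial of α.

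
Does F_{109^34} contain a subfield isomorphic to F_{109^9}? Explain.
No: F_{109^9} is not a subfield of F_{109^34}

F_{p^m} embeds in F_{p^n} iff m | n. Here 9 ∤ 34 (since 34 = 3·9 + 7 with remainder 7 ≠ 0), so F_{109^9} is not a subfield of F_{109^34}. Equivalently: if it were, the tower law would give 9 = [F_{109^9}:F_109] dividing [F_{109^34}:F_109] = 34, contradiction.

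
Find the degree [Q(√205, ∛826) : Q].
[Q(√205, ∛826) : Q] = 6

Let L = Q(√205, ∛826). Since Q(√205) ⊂ L and [Q(√205):Q] = 2, the tower law gives 2 | [L:Q]. Likewise Q(∛826) ⊂ L with [Q(∛826):Q] = 3 (because 826 is not a perfect cube), so 3 | [L:Q]. As gcd(2,3) = 1, [L:Q] is divisible by 6. Conversely L is generated over Q by √205 and ∛826, so [L:Q] ≤ 2·3 = 6. Therefore [Q(√205, ∛826) : Q] = 6.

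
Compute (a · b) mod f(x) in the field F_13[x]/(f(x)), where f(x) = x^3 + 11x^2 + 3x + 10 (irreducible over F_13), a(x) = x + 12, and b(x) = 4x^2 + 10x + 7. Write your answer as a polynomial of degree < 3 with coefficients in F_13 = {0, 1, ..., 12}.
a · b ≡ x^2 + 11x + 5 (mod f(x))

Multiply in F_13[x]: a(x)·b(x) = (x + 12)·(4x^2 + 10x + 7) = 4x^3 + 6x^2 + 10x + 6. This has degree ≥ 3, so divide by f(x) over F_13: 4x^3 + 6x^2 + 10x + 6 = (4)·(x^3 + 11x^2 + 3x + 10) + (x^2 + 11x + 5). Hence a·b ≡ x^2 + 11x + 5 (mod f). (F_13[x]/(f) is a field with 13^3 = 2197 elements since f is irreducible of degree 3.)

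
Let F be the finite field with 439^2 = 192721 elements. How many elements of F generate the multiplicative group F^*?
There are φ(192720) = 46080 primitive elements

F_q^* is cyclic of order q - 1 = 192720. A cyclic group of order m has exactly φ(m) generators. Here m = 192720 = 2^4 · 3 · 5 · 11 · 73, so the number of primitive elements is φ(192720) = 46080.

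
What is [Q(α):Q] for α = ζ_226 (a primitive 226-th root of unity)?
[Q(α):Q] = 112

The minimal polynomial of ζ_226 over Q is the 226-th cyclotomic polynomial Φ_226(x), which is irreducible over Q and has degree φ(226) = 112. Hence [Q(α):Q] = φ(226) = 112.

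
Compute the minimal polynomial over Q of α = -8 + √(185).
m_α(x) = x^2 + 16x - 121

From α + 8 = √(185), squaring gives (α + 8)^2 = 185, i.e. α^2 + 16α + 64 = 185, so α^2 + 16α - 121 = 0. The discriminant of x^2 + 16x - 121 is (16)^2 - 4·(-121) = 256 + 484 = 740, and 4·(185) is not a perfect square in Q since 185 is squarefree and ≠ 1. Hence x^2 + 16x - 121 is irreducible over Q and is the minimal polynomial of α.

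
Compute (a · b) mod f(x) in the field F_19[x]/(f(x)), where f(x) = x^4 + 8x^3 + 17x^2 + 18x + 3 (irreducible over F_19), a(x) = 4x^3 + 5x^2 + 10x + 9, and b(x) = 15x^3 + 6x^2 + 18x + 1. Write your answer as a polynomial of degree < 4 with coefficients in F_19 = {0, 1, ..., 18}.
a · b ≡ 5x^3 + x^2 + 4x + 9 (mod f(x))

Multiply in F_19[x]: a(x)·b(x) = (4x^3 + 5x^2 + 10x + 9)·(15x^3 + 6x^2 + 18x + 1) = 3x^6 + 4x^5 + 5x^4 + 4x^3 + 11x^2 + x + 9. This has degree ≥ 4, so divide by f(x) over F_19: 3x^6 + 4x^5 + 5x^4 + 4x^3 + 11x^2 + x + 9 = (3x^2 + 18x)·(x^4 + 8x^3 + 17x^2 + 18x + 3) + (5x^3 + x^2 + 4x + 9). Hence a·b ≡ 5x^3 + x^2 + 4x + 9 (mod f). (F_19[x]/(f) is a field with 19^4 = 130321 elements since f is irreducible of degree 4.)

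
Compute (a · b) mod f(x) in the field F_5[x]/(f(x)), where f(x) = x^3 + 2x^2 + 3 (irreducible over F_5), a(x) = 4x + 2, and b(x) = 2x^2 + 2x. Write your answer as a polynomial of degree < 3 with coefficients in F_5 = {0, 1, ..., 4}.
a · b ≡ x^2 + 4x + 1 (mod f(x))

Multiply in F_5[x]: a(x)·b(x) = (4x + 2)·(2x^2 + 2x) = 3x^3 + 2x^2 + 4x. This has degree ≥ 3, so divide by f(x) over F_5: 3x^3 + 2x^2 + 4x = (3)·(x^3 + 2x^2 + 3) + (x^2 + 4x + 1). Hence a·b ≡ x^2 + 4x + 1 (mod f). (F_5[x]/(f) is a field with 5^3 = 125 elements since f is irreducible of degree 3.)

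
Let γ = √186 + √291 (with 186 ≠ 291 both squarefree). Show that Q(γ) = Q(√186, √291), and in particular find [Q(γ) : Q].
[Q(γ) : Q] = 4 (equivalently, Q(γ) = Q(√186, √291))

Obviously Q(γ) ⊆ Q(√186, √291), and [Q(√186, √291):Q] = 4 (since 186, 291 are distinct squarefree integers > 1 with 54126 not a perfect square). To show equality we compute the minimal polynomial of γ. From γ = √186 + √291: γ^2 = 186 + 2√(54126) + 291 = 477 + 2√(54126), so γ^2 - 477 = 2√(54126); squaring, (γ^2 - 477)^2 = 4·54126, i.e. γ^4 - 954γ^2 + 227529 - 216504 = 0, i.e. γ^4 - 954γ^2 + 11025 = 0. So γ is a root of x^4 - 954x^2 + 11025. This polynomial is irreducible over Q: it has no rational root (each ±√186 ± √291 is irrational), and any factorization into two quadratics over Q would force √(54126) ∈ Q (pairing opposite roots) or √186, √291 ∈ Q (other pairings), all impossible. Hence [Q(γ):Q] = 4 = [Q(√186, √291):Q], so Q(γ) = Q(√186, √291).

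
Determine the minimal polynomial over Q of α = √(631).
m_α(x) = x^2 - 631

α satisfies α^2 - 631 = 0, so x^2 - 631 annihilates α. Since d = 631 is squarefree and ≠ 1, it is not a perfect square in Q, so x^2 - 631 has no rational root and is therefore irreducible over Q (a degree-2 polynomial over a field is irreducible iff it has no root). Hence m_α(x) = x^2 - 631.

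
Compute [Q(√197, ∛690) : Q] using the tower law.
[Q(√197, ∛690) : Q] = 6

Let L = Q(√197, ∛690). Since Q(√197) ⊂ L and [Q(√197):Q] = 2, the tower law gives 2 | [L:Q]. Likewise Q(∛690) ⊂ L with [Q(∛690):Q] = 3 (because 690 is not a perfect cube), so 3 | [L:Q]. As gcd(2,3) = 1, [L:Q] is divisible by 6. Conversely L is generated over Q by √197 and ∛690, so [L:Q] ≤ 2·3 = 6. Therefore [Q(√197, ∛690) : Q] = 6.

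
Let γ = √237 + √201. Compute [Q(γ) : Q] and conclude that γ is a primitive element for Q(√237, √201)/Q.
[Q(γ) : Q] = 4 (equivalently, Q(γ) = Q(√237, √201))

Obviously Q(γ) ⊆ Q(√237, √201), and [Q(√237, √201):Q] = 4 (since 237, 201 are distinct squarefree integers > 1 with 47637 not a perfect square). To show equality we compute the minimal polynomial of γ. From γ = √237 + √201: γ^2 = 237 + 2√(47637) + 201 = 438 + 2√(47637), so γ^2 - 438 = 2√(47637); squaring, (γ^2 - 438)^2 = 4·47637, i.e. γ^4 - 876γ^2 + 191844 - 190548 = 0, i.e. γ^4 - 876γ^2 + 1296 = 0. So γ is a root of x^4 - 876x^2 + 1296. This polynomial is irreducible over Q: it has no rational root (each ±√237 ± √201 is irrational), and any factorization into two quadratics over Q would force √(47637) ∈ Q (pairing opposite roots) or √237, √201 ∈ Q (other pairings), all impossible. Hence [Q(γ):Q] = 4 = [Q(√237, √201):Q], so Q(γ) = Q(√237, √201).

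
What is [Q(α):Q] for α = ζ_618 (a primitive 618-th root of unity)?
[Q(α):Q] = 204

The minimal polynomial of ζ_618 over Q is the 618-th cyclotomic polynomial Φ_618(x), which is irreducible over Q and has degree φ(618) = 204. Hence [Q(α):Q] = φ(618) = 204.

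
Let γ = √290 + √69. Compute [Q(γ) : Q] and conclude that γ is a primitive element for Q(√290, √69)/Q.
[Q(γ) : Q] = 4 (equivalently, Q(γ) = Q(√290, √69))

Obviously Q(γ) ⊆ Q(√290, √69), and [Q(√290, √69):Q] = 4 (since 290, 69 are distinct squarefree integers > 1 with 20010 not a perfect square). To show equality we compute the minimal polynomial of γ. From γ = √290 + √69: γ^2 = 290 + 2√(20010) + 69 = 359 + 2√(20010), so γ^2 - 359 = 2√(20010); squaring, (γ^2 - 359)^2 = 4·20010, i.e. γ^4 - 718γ^2 + 128881 - 80040 = 0, i.e. γ^4 - 718γ^2 + 48841 = 0. So γ is a root of x^4 - 718x^2 + 48841. This polynomial is irreducible over Q: it has no rational root (each ±√290 ± √69 is irrational), and any factorization into two quadratics over Q would force √(20010) ∈ Q (pairing opposite roots) or √290, √69 ∈ Q (other pairings), all impossible. Hence [Q(γ):Q] = 4 = [Q(√290, √69):Q], so Q(γ) = Q(√290, √69).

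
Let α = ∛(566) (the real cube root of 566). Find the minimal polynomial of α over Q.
m_α(x) = x^3 - 566

α satisfies α^3 = 566, so x^3 - 566 annihilates α. By the rational root test, a rational root p/q (in lowest terms) of x^3 - 566 would satisfy p^3 = 566 q^3, forcing q = 1 and p^3 = 566; but 566 is not a perfect cube, contradiction. A monic cubic over Q with no rational root is irreducible (any nontrivial factorization would include a linear factor). Hence x^3 - 566 is the minimal polynomial of α, and in particular [Q(α):Q] = 3.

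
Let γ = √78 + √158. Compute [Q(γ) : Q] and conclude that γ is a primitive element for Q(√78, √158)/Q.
[Q(γ) : Q] = 4 (equivalently, Q(γ) = Q(√78, √158))

Obviously Q(γ) ⊆ Q(√78, √158), and [Q(√78, √158):Q] = 4 (since 78, 158 are distinct squarefree integers > 1 with 12324 not a perfect square). To show equality we compute the minimal polynomial of γ. From γ = √78 + √158: γ^2 = 78 + 2√(12324) + 158 = 236 + 2√(12324), so γ^2 - 236 = 2√(12324); squaring, (γ^2 - 236)^2 = 4·12324, i.e. γ^4 - 472γ^2 + 55696 - 49296 = 0, i.e. γ^4 - 472γ^2 + 6400 = 0. So γ is a root of x^4 - 472x^2 + 6400. This polynomial is irreducible over Q: it has no rational root (each ±√78 ± √158 is irrational), and any factorization into two quadratics over Q would force √(12324) ∈ Q (pairing opposite roots) or √78, √158 ∈ Q (other pairings), all impossible. Hence [Q(γ):Q] = 4 = [Q(√78, √158):Q], so Q(γ) = Q(√78, √158).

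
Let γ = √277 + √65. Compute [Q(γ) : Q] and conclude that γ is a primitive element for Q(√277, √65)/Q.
[Q(γ) : Q] = 4 (equivalently, Q(γ) = Q(√277, √65))

Obviously Q(γ) ⊆ Q(√277, √65), and [Q(√277, √65):Q] = 4 (since 277, 65 are distinct squarefree integers > 1 with 18005 not a perfect square). To show equality we compute the minimal polynomial of γ. From γ = √277 + √65: γ^2 = 277 + 2√(18005) + 65 = 342 + 2√(18005), so γ^2 - 342 = 2√(18005); squaring, (γ^2 - 342)^2 = 4·18005, i.e. γ^4 - 684γ^2 + 116964 - 72020 = 0, i.e. γ^4 - 684γ^2 + 44944 = 0. So γ is a root of x^4 - 684x^2 + 44944. This polynomial is irreducible over Q: it has no rational root (each ±√277 ± √65 is irrational), and any factorization into two quadratics over Q would force √(18005) ∈ Q (pairing opposite roots) or √277, √65 ∈ Q (other pairings), all impossible. Hence [Q(γ):Q] = 4 = [Q(√277, √65):Q], so Q(γ) = Q(√277, √65).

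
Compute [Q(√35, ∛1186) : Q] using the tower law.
[Q(√35, ∛1186) : Q] = 6

Let L = Q(√35, ∛1186). Since Q(√35) ⊂ L and [Q(√35):Q] = 2, the tower law gives 2 | [L:Q]. Likewise Q(∛1186) ⊂ L with [Q(∛1186):Q] = 3 (because 1186 is not a perfect cube), so 3 | [L:Q]. As gcd(2,3) = 1, [L:Q] is divisible by 6. Conversely L is generated over Q by √35 and ∛1186, so [L:Q] ≤ 2·3 = 6. Therefore [Q(√35, ∛1186) : Q] = 6.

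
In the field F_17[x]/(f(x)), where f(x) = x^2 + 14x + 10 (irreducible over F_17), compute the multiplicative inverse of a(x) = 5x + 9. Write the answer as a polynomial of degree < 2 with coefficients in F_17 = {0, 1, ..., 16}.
a(x)^(-1) ≡ 9x + 1 (mod f(x))

Since f is irreducible over F_17, F_17[x]/(f) is a field and a(x) ≠ 0 has an inverse. Apply the extended Euclidean algorithm to f(x) and a(x) in F_17[x]: f(x) = (7x + 14)·a(x) + (3). The last nonzero remainder is the constant 3 = gcd(f, a) in F_17. Back-substituting through the division chain expresses 3 = s(x)·a(x) + t(x)·f(x) with s(x) ≡ 10x + 3 (mod f), so (10x + 3)·a(x) ≡ 3 (mod f). Multiplying by 3^(-1) ≡ 6 in F_17 gives a(x)^(-1) ≡ 6·(10x + 3) ≡ 9x + 1 (mod f). Check: (5x + 9)·(9x + 1) = 11x^2 + x + 9 ≡ 1 (mod x^2 + 14x + 10).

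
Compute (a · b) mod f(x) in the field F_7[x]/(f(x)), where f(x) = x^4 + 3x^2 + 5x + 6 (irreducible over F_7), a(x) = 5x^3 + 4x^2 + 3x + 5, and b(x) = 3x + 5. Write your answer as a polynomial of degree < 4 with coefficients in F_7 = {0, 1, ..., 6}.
a · b ≡ 2x^3 + 5x^2 + 4x + 5 (mod f(x))

Multiply in F_7[x]: a(x)·b(x) = (5x^3 + 4x^2 + 3x + 5)·(3x + 5) = x^4 + 2x^3 + x^2 + 2x + 4. This has degree ≥ 4, so divide by f(x) over F_7: x^4 + 2x^3 + x^2 + 2x + 4 = (1)·(x^4 + 3x^2 + 5x + 6) + (2x^3 + 5x^2 + 4x + 5). Hence a·b ≡ 2x^3 + 5x^2 + 4x + 5 (mod f). (F_7[x]/(f) is a field with 7^4 = 2401 elements since f is irreducible of degree 4.)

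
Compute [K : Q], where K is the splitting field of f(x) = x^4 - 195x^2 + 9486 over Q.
[K : Q] = 4

Solving the quadratic in x^2: x^2 = (195 ± √(195^2 - 4·9486))/2 = (195 ± √81)/2 = (195 ± 9)/2, giving x^2 = 93 or x^2 = 102. So f(x) = (x^2 - 93)(x^2 - 102) and the roots of f are ±√93, ±√102. Hence the splitting field is K = Q(√93, √102). Since 93 and 102 are distinct squarefree integers > 1, their product 9486 is not a perfect square, so √102 ∉ Q(√93). By the tower law [K:Q] = [Q(√93,√102):Q(√93)] · [Q(√93):Q] = 2 · 2 = 4.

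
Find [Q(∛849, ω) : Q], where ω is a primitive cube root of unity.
[Q(∛849, ω) : Q] = 6

[Q(∛849):Q] = 3 (min poly x^3 - 849, irreducible since 849 is not a perfect cube). [Q(ω):Q] = 2 (min poly x^2 + x + 1). Since Q(∛849) ⊂ R and ω ∉ R, we have ω ∉ Q(∛849), so x^2 + x + 1 remains irreducible over Q(∛849) and [Q(∛849, ω) : Q(∛849)] = 2. By the tower law, [Q(∛849, ω) : Q] = 3 · 2 = 6. (In fact Q(∛849, ω) is the splitting field of x^3 - 849 over Q.)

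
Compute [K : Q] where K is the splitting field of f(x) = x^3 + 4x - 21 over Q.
[K : Q] = 6

By the rational root test, any rational root of the monic integer polynomial f(x) = x^3 + 4x - 21 must be an integer dividing the constant term -21, i.e. one of ±{1, 3, 7, 21}. Evaluating: f(1) = -16, f(-1) = -26, f(3) = 18, f(-3) = -60, f(7) = 350, f(-7) = -392, f(21) = 9324, f(-21) = -9366; none is 0, so f has no rational root and is therefore irreducible over Q (a cubic with no linear factor over a field is irreducible). For an irreducible cubic, the Galois group is A_3 or S_3 according as the discriminant disc(f) = -4a^3 - 27b^2 = -4·(4)^3 - 27·(-21)^2 = -12163 is or is not a square in Q. Here disc(f) = -12163 is not a perfect square in Q, so the Galois group of f over Q is not contained in A_3 and must be all of S_3. The splitting field has degree |S_3| = 6 over Q, so [K : Q] = 6.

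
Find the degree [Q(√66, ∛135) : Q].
[Q(√66, ∛135) : Q] = 6

Let L = Q(√66, ∛135). Since Q(√66) ⊂ L and [Q(√66):Q] = 2, the tower law gives 2 | [L:Q]. Likewise Q(∛135) ⊂ L with [Q(∛135):Q] = 3 (because 135 is not a perfect cube), so 3 | [L:Q]. As gcd(2,3) = 1, [L:Q] is divisible by 6. Conversely L is generated over Q by √66 and ∛135, so [L:Q] ≤ 2·3 = 6. Therefore [Q(√66, ∛135) : Q] = 6.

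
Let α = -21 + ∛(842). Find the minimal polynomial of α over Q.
m_α(x) = x^3 + 63x^2 + 1323x + 8419

Set β = α + 21 = ∛(842), so β^3 = 842. Then (α + 21)^3 - 842 = 0, i.e. α is a root of g(x) = (x + 21)^3 - 842 = x^3 + 63x^2 + 1323x + 8419. Since g(x) = h(x + 21) where h(x) = x^3 - 842, and h is irreducible over Q (because 842 is not a perfect cube, so h has no rational root, and a monic cubic with no rational root is irreducible), g is also irreducible (irreducibility is preserved under the substitution x → x + 21). Hence m_α(x) = x^3 + 63x^2 + 1323x + 8419.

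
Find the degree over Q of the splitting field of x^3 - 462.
[K : Q] = 6

The roots of x^3 - 462 are ∛462, ω∛462, ω^2∛462 where ω = e^(2πi/3) is a primitive cube root of unity, so K = Q(∛462, ω). Now [Q(∛462):Q] = 3 (since 462 is not a perfect cube, x^3 - 462 is irreducible) and [Q(ω):Q] = 2. Both 2 and 3 divide [K:Q], and [K:Q] ≤ 3·2 = 6, so [K:Q] = 6. (Equivalently: Q(∛462) ⊂ R but ω ∉ R, so [K : Q(∛462)] = 2.)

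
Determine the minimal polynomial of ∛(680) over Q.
m_α(x) = x^3 - 680

α satisfies α^3 = 680, so x^3 - 680 annihilates α. By the rational root test, a rational root p/q (in lowest terms) of x^3 - 680 would satisfy p^3 = 680 q^3, forcing q = 1 and p^3 = 680; but 680 is not a perfect cube, contradiction. A monic cubic over Q with no rational root is irreducible (any nontrivial factorization would include a linear factor). Hence x^3 - 680 is the minimal polynomial of α, and in particular [Q(α):Q] = 3.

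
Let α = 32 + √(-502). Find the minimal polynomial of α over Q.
m_α(x) = x^2 - 64x + 1526

From α - 32 = √(-502), squaring gives (α - 32)^2 = -502, i.e. α^2 - 64α + 1024 = -502, so α^2 - 64α + 1526 = 0. The discriminant of x^2 - 64x + 1526 is (-64)^2 - 4·(1526) = 4096 - 6104 = -2008, and 4·(-502) is not a perfect square in Q since -502 is squarefree and ≠ 1. Hence x^2 - 64x + 1526 is irreducible over Q and is the minimal polynomial of α.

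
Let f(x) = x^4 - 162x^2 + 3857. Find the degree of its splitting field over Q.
[K : Q] = 4

Solving the quadratic in x^2: x^2 = (162 ± √(162^2 - 4·3857))/2 = (162 ± √10816)/2 = (162 ± 104)/2, giving x^2 = 29 or x^2 = 133. So f(x) = (x^2 - 29)(x^2 - 133) and the roots of f are ±√29, ±√133. Hence the splitting field is K = Q(√29, √133). Since 29 and 133 are distinct squarefree integers > 1, their product 3857 is not a perfect square, so √133 ∉ Q(√29). By the tower law [K:Q] = [Q(√29,√133):Q(√29)] · [Q(√29):Q] = 2 · 2 = 4.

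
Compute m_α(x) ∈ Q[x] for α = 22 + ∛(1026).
m_α(x) = x^3 - 66x^2 + 1452x - 11674

Set β = α - 22 = ∛(1026), so β^3 = 1026. Then (α - 22)^3 - 1026 = 0, i.e. α is a root of g(x) = (x - 22)^3 - 1026 = x^3 - 66x^2 + 1452x - 11674. Since g(x) = h(x - 22) where h(x) = x^3 - 1026, and h is irreducible over Q (because 1026 is not a perfect cube, so h has no rational root, and a monic cubic with no rational root is irreducible), g is also irreducible (irreducibility is preserved under the substitution x → x - 22). Hence m_α(x) = x^3 - 66x^2 + 1452x - 11674.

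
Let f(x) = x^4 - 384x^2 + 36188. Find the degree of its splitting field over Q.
[K : Q] = 4

Solving the quadratic in x^2: x^2 = (384 ± √(384^2 - 4·36188))/2 = (384 ± √2704)/2 = (384 ± 52)/2, giving x^2 = 218 or x^2 = 166. So f(x) = (x^2 - 218)(x^2 - 166) and the roots of f are ±√218, ±√166. Hence the splitting field is K = Q(√218, √166). Since 218 and 166 are distinct squarefree integers > 1, their product 36188 is not a perfect square, so √166 ∉ Q(√218). By the tower law [K:Q] = [Q(√218,√166):Q(√218)] · [Q(√218):Q] = 2 · 2 = 4.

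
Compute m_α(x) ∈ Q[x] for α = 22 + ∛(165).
m_α(x) = x^3 - 66x^2 + 1452x - 10813

Set β = α - 22 = ∛(165), so β^3 = 165. Then (α - 22)^3 - 165 = 0, i.e. α is a root of g(x) = (x - 22)^3 - 165 = x^3 - 66x^2 + 1452x - 10813. Since g(x) = h(x - 22) where h(x) = x^3 - 165, and h is irreducible over Q (because 165 is not a perfect cube, so h has no rational root, and a monic cubic with no rational root is irreducible), g is also irreducible (irreducibility is preserved under the substitution x → x - 22). Hence m_α(x) = x^3 - 66x^2 + 1452x - 10813.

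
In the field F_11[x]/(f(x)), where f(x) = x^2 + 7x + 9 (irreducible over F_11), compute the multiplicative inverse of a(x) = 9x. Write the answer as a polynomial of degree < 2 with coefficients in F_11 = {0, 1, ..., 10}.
a(x)^(-1) ≡ 8x + 1 (mod f(x))

Since f is irreducible over F_11, F_11[x]/(f) is a field and a(x) ≠ 0 has an inverse. Apply the extended Euclidean algorithm to f(x) and a(x) in F_11[x]: f(x) = (5x + 2)·a(x) + (9). The last nonzero remainder is the constant 9 = gcd(f, a) in F_11. Back-substituting through the division chain expresses 9 = s(x)·a(x) + t(x)·f(x) with s(x) ≡ 6x + 9 (mod f), so (6x + 9)·a(x) ≡ 9 (mod f). Multiplying by 9^(-1) ≡ 5 in F_11 gives a(x)^(-1) ≡ 5·(6x + 9) ≡ 8x + 1 (mod f). Check: (9x)·(8x + 1) = 6x^2 + 9x ≡ 1 (mod x^2 + 7x + 9).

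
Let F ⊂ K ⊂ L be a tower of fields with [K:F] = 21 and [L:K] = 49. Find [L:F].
[L:F] = 1029

The tower law says that for any tower of field extensions F ⊂ K ⊂ L with finite degrees, [L:F] = [L:K] · [K:F]. Here this gives [L:F] = 49 · 21 = 1029.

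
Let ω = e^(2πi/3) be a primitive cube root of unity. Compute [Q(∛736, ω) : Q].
[Q(∛736, ω) : Q] = 6

[Q(∛736):Q] = 3 (min poly x^3 - 736, irreducible since 736 is not a perfect cube). [Q(ω):Q] = 2 (min poly x^2 + x + 1). Since Q(∛736) ⊂ R and ω ∉ R, we have ω ∉ Q(∛736), so x^2 + x + 1 remains irreducible over Q(∛736) and [Q(∛736, ω) : Q(∛736)] = 2. By the tower law, [Q(∛736, ω) : Q] = 3 · 2 = 6. (In fact Q(∛736, ω) is the splitting field of x^3 - 736 over Q.)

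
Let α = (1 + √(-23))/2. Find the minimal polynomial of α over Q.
m_α(x) = x^2 - x + 6

From 2α - 1 = √(-23), squaring gives (2α - 1)^2 = -23, i.e. 4α^2 - 4α + 1 = -23, so α^2 - α + (1 + 23)/4 = 0. Since -23 ≡ 1 (mod 4), (1 + 23)/4 = 6 ∈ Z. The polynomial x^2 - x + 6 has discriminant 1 - 4·(6) = -23, which is not a perfect square in Q (d = -23 is squarefree and ≠ 1), so x^2 - x + 6 is irreducible over Q. It is the minimal polynomial of α.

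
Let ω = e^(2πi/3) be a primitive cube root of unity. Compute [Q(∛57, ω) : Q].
[Q(∛57, ω) : Q] = 6

[Q(∛57):Q] = 3 (min poly x^3 - 57, irreducible since 57 is not a perfect cube). [Q(ω):Q] = 2 (min poly x^2 + x + 1). Since Q(∛57) ⊂ R and ω ∉ R, we have ω ∉ Q(∛57), so x^2 + x + 1 remains irreducible over Q(∛57) and [Q(∛57, ω) : Q(∛57)] = 2. By the tower law, [Q(∛57, ω) : Q] = 3 · 2 = 6. (In fact Q(∛57, ω) is the splitting field of x^3 - 57 over Q.)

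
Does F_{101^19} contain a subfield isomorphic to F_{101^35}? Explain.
No: F_{101^35} is not a subfield of F_{101^19}

F_{p^m} embeds in F_{p^n} iff m | n. Here 35 ∤ 19 (since 19 = 0·35 + 19 with remainder 19 ≠ 0), so F_{101^35} is not a subfield of F_{101^19}. Equivalently: if it were, the tower law would give 35 = [F_{101^35}:F_101] dividing [F_{101^19}:F_101] = 19, contradiction.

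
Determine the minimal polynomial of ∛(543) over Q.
m_α(x) = x^3 - 543

α satisfies α^3 = 543, so x^3 - 543 annihilates α. By the rational root test, a rational root p/q (in lowest terms) of x^3 - 543 would satisfy p^3 = 543 q^3, forcing q = 1 and p^3 = 543; but 543 is not a perfect cube, contradiction. A monic cubic over Q with no rational root is irreducible (any nontrivial factorization would include a linear factor). Hence x^3 - 543 is the minimal polynomial of α, and in particular [Q(α):Q] = 3.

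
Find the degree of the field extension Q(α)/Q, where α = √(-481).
[Q(α):Q] = 2

[Q(α):Q] equals the degree of the minimal polynomial of α. Here α^2 = -481 and x^2 + 481 is irreducible (d = -481 is squarefree, ≠ 1, hence not a square), so deg(m_α) = 2. Thus [Q(α):Q] = 2.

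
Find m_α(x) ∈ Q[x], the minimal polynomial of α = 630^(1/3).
m_α(x) = x^3 - 630

α satisfies α^3 = 630, so x^3 - 630 annihilates α. By the rational root test, a rational root p/q (in lowest terms) of x^3 - 630 would satisfy p^3 = 630 q^3, forcing q = 1 and p^3 = 630; but 630 is not a perfect cube, contradiction. A monic cubic over Q with no rational root is irreducible (any nontrivial factorization would include a linear factor). Hence x^3 - 630 is the minimal polynomial of α, and in particular [Q(α):Q] = 3.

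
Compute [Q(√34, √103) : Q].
[Q(√34, √103) : Q] = 4

[Q(√34):Q] = 2 (min poly x^2 - 34, irreducible since 34 is squarefree > 1). For the top step, suppose √103 ∈ Q(√34), say √103 = c + d√34 with c, d ∈ Q. Squaring: 103 = c^2 + 34d^2 + 2cd√34. Since √34 ∉ Q this forces 2cd = 0. If d = 0 then √103 = c ∈ Q, contradicting 103 squarefree > 1. If c = 0 then 103 = 34d^2, so 34·103 = (34d)^2 is a perfect square in Q — but 34·103 = 3502 is not a perfect square (since 34 and 103 are distinct squarefree integers). Contradiction. Hence √103 ∉ Q(√34), so x^2 - 103 stays irreducible over Q(√34) and [Q(√34, √103) : Q(√34)] = 2. By the tower law, [Q(√34, √103) : Q] = 2 · 2 = 4.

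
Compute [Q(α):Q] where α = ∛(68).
[Q(α):Q] = 3

The minimal polynomial of α is x^3 - 68, irreducible over Q since 68 is not a perfect cube (so x^3 - 68 has no rational root). Hence [Q(α):Q] = deg(m_α) = 3.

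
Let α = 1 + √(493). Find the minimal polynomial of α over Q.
m_α(x) = x^2 - 2x - 492

From α - 1 = √(493), squaring gives (α - 1)^2 = 493, i.e. α^2 - 2α + 1 = 493, so α^2 - 2α - 492 = 0. The discriminant of x^2 - 2x - 492 is (-2)^2 - 4·(-492) = 4 + 1968 = 1972, and 4·(493) is not a perfect square in Q since 493 is squarefree and ≠ 1. Hence x^2 - 2x - 492 is irreducible over Q and is the minimal polynomial of α.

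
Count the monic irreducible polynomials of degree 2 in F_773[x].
There are 298378 monic irreducible polynomials of degree 2 over F_773

Each element of F_{773^2} that lies in no proper subfield is a root of exactly one monic irreducible of degree 2 over F_773, and each such polynomial has 2 distinct roots in F_{773^2}. By Möbius inversion the count is N_773(2) = (1/2) Σ_{d|2} μ(2/d) · 773^d = (1/2)(μ(2)·773^1 + μ(1)·773^2) = 596756/2 = 298378.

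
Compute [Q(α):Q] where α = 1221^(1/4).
[Q(α):Q] = 4

α is a root of x^4 - 1221. By Eisenstein's criterion at the prime p = 3 (which divides the constant term 1221 but p^2 = 9 does not, since 1221 is squarefree), x^4 - 1221 is irreducible over Q. Hence [Q(α):Q] = 4.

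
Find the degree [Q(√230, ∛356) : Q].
[Q(√230, ∛356) : Q] = 6

Let L = Q(√230, ∛356). Since Q(√230) ⊂ L and [Q(√230):Q] = 2, the tower law gives 2 | [L:Q]. Likewise Q(∛356) ⊂ L with [Q(∛356):Q] = 3 (because 356 is not a perfect cube), so 3 | [L:Q]. As gcd(2,3) = 1, [L:Q] is divisible by 6. Conversely L is generated over Q by √230 and ∛356, so [L:Q] ≤ 2·3 = 6. Therefore [Q(√230, ∛356) : Q] = 6.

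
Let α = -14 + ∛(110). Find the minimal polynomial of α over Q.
m_α(x) = x^3 + 42x^2 + 588x + 2634

Set β = α + 14 = ∛(110), so β^3 = 110. Then (α + 14)^3 - 110 = 0, i.e. α is a root of g(x) = (x + 14)^3 - 110 = x^3 + 42x^2 + 588x + 2634. Since g(x) = h(x + 14) where h(x) = x^3 - 110, and h is irreducible over Q (because 110 is not a perfect cube, so h has no rational root, and a monic cubic with no rational root is irreducible), g is also irreducible (irreducibility is preserved under the substitution x → x + 14). Hence m_α(x) = x^3 + 42x^2 + 588x + 2634.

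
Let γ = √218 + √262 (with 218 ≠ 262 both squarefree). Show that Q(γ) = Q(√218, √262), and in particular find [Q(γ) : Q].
[Q(γ) : Q] = 4 (equivalently, Q(γ) = Q(√218, √262))

Obviously Q(γ) ⊆ Q(√218, √262), and [Q(√218, √262):Q] = 4 (since 218, 262 are distinct squarefree integers > 1 with 57116 not a perfect square). To show equality we compute the minimal polynomial of γ. From γ = √218 + √262: γ^2 = 218 + 2√(57116) + 262 = 480 + 2√(57116), so γ^2 - 480 = 2√(57116); squaring, (γ^2 - 480)^2 = 4·57116, i.e. γ^4 - 960γ^2 + 230400 - 228464 = 0, i.e. γ^4 - 960γ^2 + 1936 = 0. So γ is a root of x^4 - 960x^2 + 1936. This polynomial is irreducible over Q: it has no rational root (each ±√218 ± √262 is irrational), and any factorization into two quadratics over Q would force √(57116) ∈ Q (pairing opposite roots) or √218, √262 ∈ Q (other pairings), all impossible. Hence [Q(γ):Q] = 4 = [Q(√218, √262):Q], so Q(γ) = Q(√218, √262).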